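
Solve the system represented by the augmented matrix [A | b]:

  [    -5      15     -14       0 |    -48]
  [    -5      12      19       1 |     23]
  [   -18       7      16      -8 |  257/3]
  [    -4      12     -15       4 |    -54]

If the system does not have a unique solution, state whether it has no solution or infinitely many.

x_1 = -3, x_2 = -7/3, x_3 = 2, x_4 = -2

Row-reduce the augmented matrix:
R1 ← R1 / (-5).
R2 ← R2 + 5·R1.
R3 ← R3 + 18·R1.
R4 ← R4 + 4·R1.
R2 ← R2 / (-3).
R1 ← R1 + 3·R2.
R3 ← R3 + 47·R2.
R3 ← R3 / (-2253/5).
R1 ← R1 + 151/5·R3.
R2 ← R2 + 11·R3.
R4 ← R4 + 19/5·R3.
R4 ← R4 / (28385/6759).
R1 ← R1 − 3962/6759·R4.
R2 ← R2 − 1652/6759·R4.
R3 ← R3 − 355/6759·R4.
Reading off the reduced rows gives x_1 = -3, x_2 = -7/3, x_3 = 2, x_4 = -2.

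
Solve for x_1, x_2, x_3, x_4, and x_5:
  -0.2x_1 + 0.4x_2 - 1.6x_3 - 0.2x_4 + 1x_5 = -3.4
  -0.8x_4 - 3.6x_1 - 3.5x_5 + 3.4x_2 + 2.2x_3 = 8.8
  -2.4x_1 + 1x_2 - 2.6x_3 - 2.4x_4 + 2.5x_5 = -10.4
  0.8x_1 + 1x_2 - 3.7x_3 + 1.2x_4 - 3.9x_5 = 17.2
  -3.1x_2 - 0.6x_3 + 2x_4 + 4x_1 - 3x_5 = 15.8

x_1 = 4, x_2 = 2, x_3 = 0, x_4 = -3, x_5 = -4

Row-reduce the augmented matrix:
R1 ← R1 / (-1/5).
R2 ← R2 + 18/5·R1.
R3 ← R3 + 12/5·R1.
R4 ← R4 − 4/5·R1.
R5 ← R5 − 4·R1.
R2 ← R2 / (-19/5).
R1 ← R1 + 2·R2.
R3 ← R3 + 19/5·R2.
R4 ← R4 − 13/5·R2.
R5 ← R5 − 49/10·R2.
R3 ← R3 / (-72/5).
R1 ← R1 + 158/19·R3.
R2 ← R2 + 155/19·R3.
R4 ← R4 − 2111/190·R3.
R5 ← R5 − 1401/190·R3.
R4 ← R4 / (1063/6840).
R1 ← R1 − 391/342·R4.
R2 ← R2 − 581/684·R4.
R3 ← R3 − 7/36·R4.
R5 ← R5 − 403/2280·R4.
R5 ← R5 / (32057/21260).
R1 ← R1 − 41198/1063·R5.
R2 ← R2 − 59763/2126·R5.
R3 ← R3 − 6232/1063·R5.
R4 ← R4 + 36606/1063·R5.
Reading off the reduced rows gives x_1 = 4, x_2 = 2, x_3 = 0, x_4 = -3, x_5 = -4.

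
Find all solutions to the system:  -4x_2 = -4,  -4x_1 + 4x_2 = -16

Row-reduce the augmented matrix:
Swap R1 and R2.
R1 ← R1 / (-4).
R2 ← R2 / (-4).
R1 ← R1 + 1·R2.
Reading off the reduced rows gives x_1 = 5, x_2 = 1.

x_1 = 5, x_2 = 1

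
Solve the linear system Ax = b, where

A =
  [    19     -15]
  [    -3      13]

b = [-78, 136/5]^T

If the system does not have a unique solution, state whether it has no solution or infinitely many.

Row-reduce the augmented matrix:
R1 ← R1 / (19).
R2 ← R2 + 3·R1.
R2 ← R2 / (202/19).
R1 ← R1 + 15/19·R2.
Reading off the reduced rows gives x_1 = -3, x_2 = 7/5.

x_1 = -3, x_2 = 7/5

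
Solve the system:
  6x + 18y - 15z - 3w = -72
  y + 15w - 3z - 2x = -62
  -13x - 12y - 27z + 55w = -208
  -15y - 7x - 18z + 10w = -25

Row-reduce:
R1 ← R1 / (6).
R2 ← R2 + 2·R1.
R3 ← R3 + 13·R1.
R4 ← R4 + 7·R1.
R2 ← R2 / (7).
R1 ← R1 − 3·R2.
R3 ← R3 − 27·R2.
R4 ← R4 − 6·R2.
R3 ← R3 / (-401/14).
R1 ← R1 − 13/14·R3.
R2 ← R2 + 8/7·R3.
R4 ← R4 + 401/14·R3.
Row 4 reduces to 0 = -3, a contradiction. The system is inconsistent.

no solution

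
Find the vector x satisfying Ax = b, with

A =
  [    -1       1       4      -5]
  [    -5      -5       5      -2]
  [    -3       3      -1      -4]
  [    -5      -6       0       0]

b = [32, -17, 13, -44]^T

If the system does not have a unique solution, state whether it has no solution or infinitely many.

Row-reduce the augmented matrix:
R1 ← R1 / (-1).
R2 ← R2 + 5·R1.
R3 ← R3 + 3·R1.
R4 ← R4 + 5·R1.
R2 ← R2 / (-10).
R1 ← R1 + 1·R2.
R4 ← R4 + 11·R2.
R3 ← R3 / (-13).
R1 ← R1 + 5/2·R3.
R2 ← R2 − 3/2·R3.
R4 ← R4 + 7/2·R3.
R4 ← R4 / (-212/65).
R1 ← R1 − 38/65·R4.
R2 ← R2 + 67/65·R4.
R3 ← R3 + 11/13·R4.
Reading off the reduced rows gives x_1 = 4, x_2 = 4, x_3 = 3, x_4 = -4.

x_1 = 4, x_2 = 4, x_3 = 3, x_4 = -4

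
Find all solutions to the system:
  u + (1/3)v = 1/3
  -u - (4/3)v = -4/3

u = 0, v = 1

Row-reduce the augmented matrix:
R2 ← R2 + 1·R1.
R2 ← R2 / (-1).
R1 ← R1 − 1/3·R2.
Reading off the reduced rows gives u = 0, v = 1.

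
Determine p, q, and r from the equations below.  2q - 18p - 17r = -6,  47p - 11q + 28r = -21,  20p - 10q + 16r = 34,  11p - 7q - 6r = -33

p = -4, q = -5, r = 4

Row-reduce the augmented matrix:
R1 ← R1 / (-18).
R2 ← R2 − 47·R1.
R3 ← R3 − 20·R1.
R4 ← R4 − 11·R1.
R2 ← R2 / (-52/9).
R1 ← R1 + 1/9·R2.
R3 ← R3 + 70/9·R2.
R4 ← R4 + 52/9·R2.
R3 ← R3 / (997/52).
R1 ← R1 − 131/104·R3.
R2 ← R2 − 295/104·R3.
R4 reduces to 0 = 0, so the extra equation is consistent.
Reading off the reduced rows gives p = -4, q = -5, r = 4.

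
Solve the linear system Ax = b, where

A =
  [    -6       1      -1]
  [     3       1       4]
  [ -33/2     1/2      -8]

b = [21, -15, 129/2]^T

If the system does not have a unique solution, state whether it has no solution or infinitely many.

infinitely many solutions

Row-reduce:
R1 ← R1 / (-6).
R2 ← R2 − 3·R1.
R3 ← R3 + 33/2·R1.
R2 ← R2 / (3/2).
R1 ← R1 + 1/6·R2.
R3 ← R3 + 9/4·R2.
Rank is 2 with 3 unknowns, leaving x_3 free.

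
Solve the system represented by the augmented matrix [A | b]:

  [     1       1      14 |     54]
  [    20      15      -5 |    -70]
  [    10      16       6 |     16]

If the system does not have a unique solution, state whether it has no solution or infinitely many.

Row-reduce the augmented matrix:
R2 ← R2 − 20·R1.
R3 ← R3 − 10·R1.
R2 ← R2 / (-5).
R1 ← R1 − 1·R2.
R3 ← R3 − 6·R2.
R3 ← R3 / (-476).
R1 ← R1 + 43·R3.
R2 ← R2 − 57·R3.
Reading off the reduced rows gives x_1 = -4, x_2 = 2, x_3 = 4.

x_1 = -4, x_2 = 2, x_3 = 4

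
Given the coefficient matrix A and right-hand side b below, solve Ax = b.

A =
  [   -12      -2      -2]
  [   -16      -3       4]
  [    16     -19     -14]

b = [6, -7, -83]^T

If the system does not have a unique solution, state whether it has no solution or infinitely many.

Row-reduce the augmented matrix:
R1 ← R1 / (-12).
R2 ← R2 + 16·R1.
R3 ← R3 − 16·R1.
R2 ← R2 / (-1/3).
R1 ← R1 − 1/6·R2.
R3 ← R3 + 65/3·R2.
R3 ← R3 / (-450).
R1 ← R1 − 7/2·R3.
R2 ← R2 + 20·R3.
Reading off the reduced rows gives x_1 = -1, x_2 = 5, x_3 = -2.

x_1 = -1, x_2 = 5, x_3 = -2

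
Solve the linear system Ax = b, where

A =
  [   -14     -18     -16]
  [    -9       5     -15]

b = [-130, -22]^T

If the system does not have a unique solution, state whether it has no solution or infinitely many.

Row-reduce:
R1 ← R1 / (-14).
R2 ← R2 + 9·R1.
R2 ← R2 / (116/7).
R1 ← R1 − 9/7·R2.
Rank is 2 with 3 unknowns, leaving x_3 free.

infinitely many solutions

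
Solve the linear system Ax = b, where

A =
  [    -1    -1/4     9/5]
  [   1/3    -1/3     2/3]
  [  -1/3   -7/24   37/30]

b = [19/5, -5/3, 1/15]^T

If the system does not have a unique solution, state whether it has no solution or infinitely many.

Row-reduce:
R1 ← R1 / (-1).
R2 ← R2 − 1/3·R1.
R3 ← R3 + 1/3·R1.
R2 ← R2 / (-5/12).
R1 ← R1 − 1/4·R2.
R3 ← R3 + 5/24·R2.
Row 3 reduces to 0 = -1, a contradiction. The system is inconsistent.

no solution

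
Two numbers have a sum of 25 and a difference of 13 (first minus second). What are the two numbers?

Let x = first number, y = second number.
  y + x = 25
  x - y = 13
From equation 1: x = 25 − y.
Substitute into equation 2 and solve: y = 6.
Then x = 19.

first number: 19, second number: 6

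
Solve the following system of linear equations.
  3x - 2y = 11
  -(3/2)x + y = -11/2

Row-reduce:
R1 ← R1 / (3).
R2 ← R2 + 3/2·R1.
Rank is 1 with 2 unknowns, leaving y free.

infinitely many solutions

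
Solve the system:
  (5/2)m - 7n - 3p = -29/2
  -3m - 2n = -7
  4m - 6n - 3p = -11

infinitely many solutions

Row-reduce:
R1 ← R1 / (5/2).
R2 ← R2 + 3·R1.
R3 ← R3 − 4·R1.
R2 ← R2 / (-52/5).
R1 ← R1 + 14/5·R2.
R3 ← R3 − 26/5·R2.
Rank is 2 with 3 unknowns, leaving p free.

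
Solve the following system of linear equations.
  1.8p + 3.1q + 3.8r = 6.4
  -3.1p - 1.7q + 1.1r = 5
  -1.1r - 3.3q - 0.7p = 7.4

p = 2, q = -4, r = 4

Row-reduce the augmented matrix:
R1 ← R1 / (9/5).
R2 ← R2 + 31/10·R1.
R3 ← R3 + 7/10·R1.
R2 ← R2 / (131/36).
R1 ← R1 − 31/18·R2.
R3 ← R3 + 377/180·R2.
R3 ← R3 / (15647/3275).
R1 ← R1 + 987/655·R3.
R2 ← R2 − 1376/655·R3.
Reading off the reduced rows gives p = 2, q = -4, r = 4.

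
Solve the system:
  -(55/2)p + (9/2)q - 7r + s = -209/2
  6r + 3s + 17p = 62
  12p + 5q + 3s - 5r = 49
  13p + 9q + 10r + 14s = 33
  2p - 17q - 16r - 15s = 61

Row-reduce:
R1 ← R1 / (-55/2).
R2 ← R2 − 17·R1.
R3 ← R3 − 12·R1.
R4 ← R4 − 13·R1.
R5 ← R5 − 2·R1.
R2 ← R2 / (153/55).
R1 ← R1 + 9/55·R2.
R3 ← R3 − 383/55·R2.
R4 ← R4 − 612/55·R2.
R5 ← R5 + 917/55·R2.
R3 ← R3 / (-1873/153).
R1 ← R1 − 6/17·R3.
R2 ← R2 − 92/153·R3.
R5 ← R5 + 992/153·R3.
Swap R4 and R5.
R4 ← R4 / (18234/1873).
R1 ← R1 − 27/1873·R4.
R2 ← R2 − 1919/1873·R4.
R3 ← R3 − 860/1873·R4.
Row 5 reduces to 0 = -6, a contradiction. The system is inconsistent.

no solution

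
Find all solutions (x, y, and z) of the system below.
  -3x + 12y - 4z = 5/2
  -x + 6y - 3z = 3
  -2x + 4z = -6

no solution

Row-reduce:
R1 ← R1 / (-3).
R2 ← R2 + 1·R1.
R3 ← R3 + 2·R1.
R2 ← R2 / (2).
R1 ← R1 + 4·R2.
R3 ← R3 + 8·R2.
Row 3 reduces to 0 = 1, a contradiction. The system is inconsistent.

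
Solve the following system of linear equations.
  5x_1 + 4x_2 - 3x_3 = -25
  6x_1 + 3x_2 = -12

infinitely many solutions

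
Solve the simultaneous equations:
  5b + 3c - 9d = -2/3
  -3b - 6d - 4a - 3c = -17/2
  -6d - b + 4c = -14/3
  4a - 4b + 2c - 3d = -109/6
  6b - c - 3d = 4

a = -5/2, b = 5/3, c = 3/2, d = 3/2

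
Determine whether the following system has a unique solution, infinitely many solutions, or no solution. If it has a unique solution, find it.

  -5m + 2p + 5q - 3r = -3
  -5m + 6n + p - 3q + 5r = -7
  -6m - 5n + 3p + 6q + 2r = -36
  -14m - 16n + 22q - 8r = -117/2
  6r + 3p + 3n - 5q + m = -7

Row-reduce:
R1 ← R1 / (-5).
R2 ← R2 + 5·R1.
R3 ← R3 + 6·R1.
R4 ← R4 + 14·R1.
R5 ← R5 − 1·R1.
R2 ← R2 / (6).
R3 ← R3 + 5·R2.
R4 ← R4 + 16·R2.
R5 ← R5 − 3·R2.
R3 ← R3 / (-7/30).
R1 ← R1 + 2/5·R3.
R2 ← R2 + 1/6·R3.
R4 ← R4 + 124/15·R3.
R5 ← R5 − 39/10·R3.
R4 ← R4 / (1560/7).
R1 ← R1 − 73/7·R4.
R2 ← R2 − 24/7·R4.
R3 ← R3 − 200/7·R4.
R5 ← R5 + 780/7·R4.
Row 5 reduces to 0 = -1/4, a contradiction. The system is inconsistent.

no solution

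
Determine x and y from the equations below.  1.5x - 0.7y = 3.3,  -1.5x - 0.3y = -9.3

Row-reduce the augmented matrix:
R1 ← R1 / (3/2).
R2 ← R2 + 3/2·R1.
R2 ← R2 / (-1).
R1 ← R1 + 7/15·R2.
Reading off the reduced rows gives x = 5, y = 6.

x = 5, y = 6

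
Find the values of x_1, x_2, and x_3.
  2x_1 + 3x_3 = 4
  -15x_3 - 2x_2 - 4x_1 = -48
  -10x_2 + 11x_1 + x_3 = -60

x_1 = -4, x_2 = 2, x_3 = 4

Row-reduce the augmented matrix:
R1 ← R1 / (2).
R2 ← R2 + 4·R1.
R3 ← R3 − 11·R1.
R2 ← R2 / (-2).
R3 ← R3 + 10·R2.
R3 ← R3 / (59/2).
R1 ← R1 − 3/2·R3.
R2 ← R2 − 9/2·R3.
Reading off the reduced rows gives x_1 = -4, x_2 = 2, x_3 = 4.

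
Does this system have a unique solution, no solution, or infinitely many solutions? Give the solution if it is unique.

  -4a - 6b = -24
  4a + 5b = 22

a = 3, b = 2

Row-reduce the augmented matrix:
R1 ← R1 / (-4).
R2 ← R2 − 4·R1.
R2 ← R2 / (-1).
R1 ← R1 − 3/2·R2.
Reading off the reduced rows gives a = 3, b = 2.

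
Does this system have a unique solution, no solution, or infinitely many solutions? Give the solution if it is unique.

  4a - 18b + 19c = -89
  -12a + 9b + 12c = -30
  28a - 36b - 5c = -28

no solution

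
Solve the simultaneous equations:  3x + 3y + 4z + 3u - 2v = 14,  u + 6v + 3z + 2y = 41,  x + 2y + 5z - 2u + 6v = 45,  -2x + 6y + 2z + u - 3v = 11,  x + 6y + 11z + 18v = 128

no solution

Row-reduce:
R1 ← R1 / (3).
R3 ← R3 − 1·R1.
R4 ← R4 + 2·R1.
R5 ← R5 − 1·R1.
R2 ← R2 / (2).
R1 ← R1 − 1·R2.
R3 ← R3 − 1·R2.
R4 ← R4 − 8·R2.
R5 ← R5 − 5·R2.
R3 ← R3 / (13/6).
R1 ← R1 + 1/6·R3.
R2 ← R2 − 3/2·R3.
R4 ← R4 + 22/3·R3.
R5 ← R5 − 13/6·R3.
R4 ← R4 / (-167/13).
R1 ← R1 − 3/13·R4.
R2 ← R2 − 38/13·R4.
R3 ← R3 + 21/13·R4.
Row 5 reduces to 0 = 1, a contradiction. The system is inconsistent.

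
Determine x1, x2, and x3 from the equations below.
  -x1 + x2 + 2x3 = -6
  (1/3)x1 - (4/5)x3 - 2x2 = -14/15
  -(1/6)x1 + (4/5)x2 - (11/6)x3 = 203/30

Row-reduce the augmented matrix:
R1 ← R1 / (-1).
R2 ← R2 − 1/3·R1.
R3 ← R3 + 1/6·R1.
R2 ← R2 / (-5/3).
R1 ← R1 + 1·R2.
R3 ← R3 − 19/30·R2.
R3 ← R3 / (-1663/750).
R1 ← R1 + 48/25·R3.
R2 ← R2 − 2/25·R3.
Reading off the reduced rows gives x1 = 2, x2 = 2, x3 = -3.

x1 = 2, x2 = 2, x3 = -3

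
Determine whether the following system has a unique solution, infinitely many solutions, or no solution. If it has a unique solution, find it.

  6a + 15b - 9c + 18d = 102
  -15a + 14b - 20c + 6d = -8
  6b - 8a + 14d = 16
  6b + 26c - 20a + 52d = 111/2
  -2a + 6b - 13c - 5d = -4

no solution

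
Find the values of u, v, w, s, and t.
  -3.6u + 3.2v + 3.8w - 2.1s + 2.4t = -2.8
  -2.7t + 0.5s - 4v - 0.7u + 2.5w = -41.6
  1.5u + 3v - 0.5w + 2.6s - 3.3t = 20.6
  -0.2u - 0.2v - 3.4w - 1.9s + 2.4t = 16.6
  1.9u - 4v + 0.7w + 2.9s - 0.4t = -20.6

Row-reduce the augmented matrix:
R1 ← R1 / (-18/5).
R2 ← R2 + 7/10·R1.
R3 ← R3 − 3/2·R1.
R4 ← R4 + 1/5·R1.
R5 ← R5 − 19/10·R1.
R2 ← R2 / (-208/45).
R1 ← R1 + 8/9·R2.
R3 ← R3 − 13/3·R2.
R4 ← R4 + 17/45·R2.
R5 ← R5 + 104/45·R2.
R3 ← R3 / (175/64).
R1 ← R1 + 145/104·R3.
R2 ← R2 + 317/832·R3.
R4 ← R4 + 15621/4160·R3.
R5 ← R5 − 73/40·R3.
R4 ← R4 / (95593/56875).
R1 ← R1 − 7837/4550·R4.
R2 ← R2 − 3697/22750·R4.
R3 ← R3 − 1649/1750·R4.
R5 ← R5 + 1672/4375·R4.
R5 ← R5 / (4679813/955930).
R1 ← R1 − 398151/191186·R5.
R2 ← R2 − 77685/191186·R5.
R3 ← R3 − 136449/191186·R5.
R4 ← R4 + 267879/95593·R5.
Reading off the reduced rows gives u = 1, v = 6, w = -5, s = 2, t = 2.

u = 1, v = 6, w = -5, s = 2, t = 2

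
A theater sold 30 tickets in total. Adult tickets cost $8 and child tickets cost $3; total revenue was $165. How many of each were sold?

adult tickets: 15, child tickets: 15

Let a = adult tickets, c = child tickets.
  a + c = 30
  8a + 3c = 165
From equation 1: a = 30 − c.
Substitute into equation 2 and solve: c = 15.
Then a = 15.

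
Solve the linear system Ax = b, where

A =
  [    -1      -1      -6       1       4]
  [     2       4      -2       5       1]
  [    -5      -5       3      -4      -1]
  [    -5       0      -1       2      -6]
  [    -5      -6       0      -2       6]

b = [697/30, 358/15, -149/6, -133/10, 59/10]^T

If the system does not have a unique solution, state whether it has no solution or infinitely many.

x_1 = 1/2, x_2 = 2/3, x_3 = -8/5, x_4 = 14/5, x_5 = 3

Row-reduce the augmented matrix:
R1 ← R1 / (-1).
R2 ← R2 − 2·R1.
R3 ← R3 + 5·R1.
R4 ← R4 + 5·R1.
R5 ← R5 + 5·R1.
R2 ← R2 / (2).
R1 ← R1 − 1·R2.
R4 ← R4 − 5·R2.
R5 ← R5 + 1·R2.
R3 ← R3 / (33).
R1 ← R1 − 13·R3.
R2 ← R2 + 7·R3.
R4 ← R4 − 64·R3.
R5 ← R5 − 23·R3.
R4 ← R4 / (-67/22).
R1 ← R1 + 21/22·R4.
R2 ← R2 − 35/22·R4.
R3 ← R3 + 3/11·R4.
R5 ← R5 − 61/22·R4.
R5 ← R5 / (-130/67).
R1 ← R1 − 148/67·R5.
R2 ← R2 + 269/67·R5.
R3 ← R3 − 4/67·R5.
R4 ← R4 − 171/67·R5.
Reading off the reduced rows gives x_1 = 1/2, x_2 = 2/3, x_3 = -8/5, x_4 = 14/5, x_5 = 3.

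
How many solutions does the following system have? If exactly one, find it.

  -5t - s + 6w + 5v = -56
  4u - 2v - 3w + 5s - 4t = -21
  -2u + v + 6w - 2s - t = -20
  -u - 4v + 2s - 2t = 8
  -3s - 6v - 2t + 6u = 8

Row-reduce the augmented matrix:
Swap R1 and R2.
R1 ← R1 / (4).
R3 ← R3 + 2·R1.
R4 ← R4 + 1·R1.
R5 ← R5 − 6·R1.
R2 ← R2 / (5).
R1 ← R1 + 1/2·R2.
R4 ← R4 + 9/2·R2.
R5 ← R5 + 3·R2.
R3 ← R3 / (9/2).
R1 ← R1 + 3/20·R3.
R2 ← R2 − 6/5·R3.
R4 ← R4 − 93/20·R3.
R5 ← R5 − 81/10·R3.
R4 ← R4 / (11/6).
R1 ← R1 − 7/6·R4.
R2 ← R2 + 1/3·R4.
R3 ← R3 − 1/9·R4.
R5 ← R5 + 12·R4.
R5 ← R5 / (-112/5).
R1 ← R1 − 6/5·R5.
R2 ← R2 + 1·R5.
R3 ← R3 + 2/5·R5.
R4 ← R4 + 12/5·R5.
Reading off the reduced rows gives u = -4, v = -4, w = -5, s = -4, t = 2.

u = -4, v = -4, w = -5, s = -4, t = 2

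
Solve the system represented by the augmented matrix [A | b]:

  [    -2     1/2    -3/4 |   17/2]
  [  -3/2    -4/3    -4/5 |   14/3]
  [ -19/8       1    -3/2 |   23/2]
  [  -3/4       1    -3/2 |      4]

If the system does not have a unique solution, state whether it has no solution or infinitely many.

no solution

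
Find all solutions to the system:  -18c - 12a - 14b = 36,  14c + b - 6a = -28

Row-reduce:
R1 ← R1 / (-12).
R2 ← R2 + 6·R1.
R2 ← R2 / (8).
R1 ← R1 − 7/6·R2.
Rank is 2 with 3 unknowns, leaving c free.

infinitely many solutions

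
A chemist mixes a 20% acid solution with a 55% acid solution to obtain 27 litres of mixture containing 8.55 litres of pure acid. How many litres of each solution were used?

litres of solution A: 18, litres of solution B: 9

Let a = litres of solution A, b = litres of solution B.
  a + b = 27
  (1/5)a + (11/20)b = 171/20
From equation 1: a = 27 − b.
Substitute into equation 2 and solve: b = 9.
Then a = 18.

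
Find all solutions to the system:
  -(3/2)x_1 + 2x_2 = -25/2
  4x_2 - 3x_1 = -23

no solution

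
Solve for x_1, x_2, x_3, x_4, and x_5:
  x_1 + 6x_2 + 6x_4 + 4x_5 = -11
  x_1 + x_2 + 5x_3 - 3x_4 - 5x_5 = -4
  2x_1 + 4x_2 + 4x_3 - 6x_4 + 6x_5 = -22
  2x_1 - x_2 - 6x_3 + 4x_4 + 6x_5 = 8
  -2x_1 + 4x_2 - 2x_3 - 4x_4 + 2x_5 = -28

x_1 = 1, x_2 = -4, x_3 = 1, x_4 = 2, x_5 = 0

Row-reduce the augmented matrix:
R2 ← R2 − 1·R1.
R3 ← R3 − 2·R1.
R4 ← R4 − 2·R1.
R5 ← R5 + 2·R1.
R2 ← R2 / (-5).
R1 ← R1 − 6·R2.
R3 ← R3 + 8·R2.
R4 ← R4 + 13·R2.
R5 ← R5 − 16·R2.
R3 ← R3 / (-4).
R1 ← R1 − 6·R3.
R2 ← R2 + 1·R3.
R4 ← R4 + 19·R3.
R5 ← R5 − 14·R3.
R4 ← R4 / (65/2).
R1 ← R1 + 51/5·R4.
R2 ← R2 − 27/10·R4.
R3 ← R3 − 9/10·R4.
R5 ← R5 + 167/5·R4.
R5 ← R5 / (-906/65).
R1 ← R1 − 2/65·R5.
R2 ← R2 − 118/65·R5.
R3 ← R3 + 134/65·R5.
R4 ← R4 + 15/13·R5.
Reading off the reduced rows gives x_1 = 1, x_2 = -4, x_3 = 1, x_4 = 2, x_5 = 0.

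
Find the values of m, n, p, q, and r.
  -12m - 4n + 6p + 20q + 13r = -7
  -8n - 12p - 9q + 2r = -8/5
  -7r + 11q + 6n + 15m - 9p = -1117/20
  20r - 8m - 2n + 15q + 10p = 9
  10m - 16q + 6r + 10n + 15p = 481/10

m = 1/4, n = -5/2, p = 3, q = -8/5, r = 0

Row-reduce the augmented matrix:
R1 ← R1 / (-12).
R3 ← R3 − 15·R1.
R4 ← R4 + 8·R1.
R5 ← R5 − 10·R1.
R2 ← R2 / (-8).
R1 ← R1 − 1/3·R2.
R3 ← R3 − 1·R2.
R4 ← R4 − 2/3·R2.
R5 ← R5 − 20/3·R2.
R3 ← R3 / (-3).
R1 ← R1 + 1·R3.
R2 ← R2 − 3/2·R3.
R4 ← R4 − 5·R3.
R5 ← R5 − 10·R3.
R4 ← R4 / (1417/24).
R1 ← R1 + 41/3·R4.
R2 ← R2 − 297/16·R4.
R3 ← R3 + 93/8·R4.
R5 ← R5 − 1313/12·R4.
R5 ← R5 / (-319/654).
R1 ← R1 − 18367/8502·R5.
R2 ← R2 + 11601/2834·R5.
R3 ← R3 − 18833/8502·R5.
R4 ← R4 − 656/1417·R5.
Reading off the reduced rows gives m = 1/4, n = -5/2, p = 3, q = -8/5, r = 0.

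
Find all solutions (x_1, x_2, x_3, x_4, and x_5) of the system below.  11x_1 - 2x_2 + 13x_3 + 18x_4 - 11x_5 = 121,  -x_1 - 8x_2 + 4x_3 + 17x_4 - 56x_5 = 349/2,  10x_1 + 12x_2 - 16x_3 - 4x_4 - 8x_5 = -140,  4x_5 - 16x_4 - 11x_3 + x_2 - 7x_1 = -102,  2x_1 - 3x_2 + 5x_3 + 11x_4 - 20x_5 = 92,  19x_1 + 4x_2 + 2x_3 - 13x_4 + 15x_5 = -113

Row-reduce:
R1 ← R1 / (11).
R2 ← R2 + 1·R1.
R3 ← R3 − 10·R1.
R4 ← R4 + 7·R1.
R5 ← R5 − 2·R1.
R6 ← R6 − 19·R1.
R2 ← R2 / (-90/11).
R1 ← R1 + 2/11·R2.
R3 ← R3 − 152/11·R2.
R4 ← R4 + 3/11·R2.
R5 ← R5 + 29/11·R2.
R6 ← R6 − 82/11·R2.
R3 ← R3 / (-286/15).
R1 ← R1 − 16/15·R3.
R2 ← R2 + 19/30·R3.
R4 ← R4 + 29/10·R3.
R5 ← R5 − 29/30·R3.
R6 ← R6 + 236/15·R3.
R4 ← R4 / (-1961/286).
R1 ← R1 − 791/429·R4.
R2 ← R2 + 757/286·R4.
R3 ← R3 + 250/429·R4.
R5 ← R5 − 1961/858·R4.
R6 ← R6 + 5188/143·R4.
Swap R5 and R6.
R5 ← R5 / (-19983/1961).
R1 ← R1 + 2838/1961·R5.
R2 ← R2 − 9781/1961·R5.
R3 ← R3 − 7489/1961·R5.
R4 ← R4 + 3786/1961·R5.
Row 6 reduces to 0 = -1/6, a contradiction. The system is inconsistent.

no solution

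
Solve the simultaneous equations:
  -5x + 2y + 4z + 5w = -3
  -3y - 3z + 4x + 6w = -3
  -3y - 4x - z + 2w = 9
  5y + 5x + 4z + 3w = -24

Row-reduce the augmented matrix:
R1 ← R1 / (-5).
R2 ← R2 − 4·R1.
R3 ← R3 + 4·R1.
R4 ← R4 − 5·R1.
R2 ← R2 / (-7/5).
R1 ← R1 + 2/5·R2.
R3 ← R3 + 23/5·R2.
R4 ← R4 − 7·R2.
R3 ← R3 / (-34/7).
R1 ← R1 + 6/7·R3.
R2 ← R2 + 1/7·R3.
R4 ← R4 − 9·R3.
R4 ← R4 / (-112/17).
R1 ← R1 − 39/17·R4.
R2 ← R2 + 104/17·R4.
R3 ← R3 − 122/17·R4.
Reading off the reduced rows gives x = -3, y = 3, z = -6, w = 0.

x = -3, y = 3, z = -6, w = 0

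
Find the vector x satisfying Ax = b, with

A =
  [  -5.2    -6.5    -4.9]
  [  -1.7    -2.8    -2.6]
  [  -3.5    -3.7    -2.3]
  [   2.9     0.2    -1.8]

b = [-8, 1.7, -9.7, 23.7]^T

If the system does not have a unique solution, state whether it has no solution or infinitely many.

x_1 = 5, x_2 = 1, x_3 = -5

Row-reduce the augmented matrix:
R1 ← R1 / (-26/5).
R2 ← R2 + 17/10·R1.
R3 ← R3 + 7/2·R1.
R4 ← R4 − 29/10·R1.
R2 ← R2 / (-27/40).
R1 ← R1 − 5/4·R2.
R3 ← R3 − 27/40·R2.
R4 ← R4 + 137/40·R2.
Swap R3 and R4.
R3 ← R3 / (311/585).
R1 ← R1 + 106/117·R3.
R2 ← R2 − 173/117·R3.
R4 reduces to 0 = 0, so the extra equation is consistent.
Reading off the reduced rows gives x_1 = 5, x_2 = 1, x_3 = -5.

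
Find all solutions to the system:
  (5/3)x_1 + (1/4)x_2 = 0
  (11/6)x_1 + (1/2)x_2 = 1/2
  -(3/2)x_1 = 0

Row-reduce:
R1 ← R1 / (5/3).
R2 ← R2 − 11/6·R1.
R3 ← R3 + 3/2·R1.
R2 ← R2 / (9/40).
R1 ← R1 − 3/20·R2.
R3 ← R3 − 9/40·R2.
Row 3 reduces to 0 = -1/2, a contradiction. The system is inconsistent.

no solution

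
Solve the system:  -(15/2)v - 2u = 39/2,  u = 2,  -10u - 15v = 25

no solution

Row-reduce:
R1 ← R1 / (-2).
R2 ← R2 − 1·R1.
R3 ← R3 + 10·R1.
R2 ← R2 / (-15/4).
R1 ← R1 − 15/4·R2.
R3 ← R3 − 45/2·R2.
Row 3 reduces to 0 = -2, a contradiction. The system is inconsistent.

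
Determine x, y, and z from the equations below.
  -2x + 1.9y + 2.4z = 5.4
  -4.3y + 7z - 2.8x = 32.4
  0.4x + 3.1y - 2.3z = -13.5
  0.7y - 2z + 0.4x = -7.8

x = -1, y = -2, z = 3

Row-reduce the augmented matrix:
R1 ← R1 / (-2).
R2 ← R2 + 14/5·R1.
R3 ← R3 − 2/5·R1.
R4 ← R4 − 2/5·R1.
R2 ← R2 / (-174/25).
R1 ← R1 + 19/20·R2.
R3 ← R3 − 87/25·R2.
R4 ← R4 − 27/25·R2.
Swap R3 and R4.
R3 ← R3 / (-277/290).
R1 ← R1 + 1181/696·R3.
R2 ← R2 + 91/174·R3.
R4 reduces to 0 = 0, so the extra equation is consistent.
Reading off the reduced rows gives x = -1, y = -2, z = 3.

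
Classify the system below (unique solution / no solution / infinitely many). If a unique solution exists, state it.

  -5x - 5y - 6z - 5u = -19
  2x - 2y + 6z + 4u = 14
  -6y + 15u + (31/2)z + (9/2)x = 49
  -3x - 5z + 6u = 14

infinitely many solutions

Row-reduce:
R1 ← R1 / (-5).
R2 ← R2 − 2·R1.
R3 ← R3 − 9/2·R1.
R4 ← R4 + 3·R1.
R2 ← R2 / (-4).
R1 ← R1 − 1·R2.
R3 ← R3 + 21/2·R2.
R4 ← R4 − 3·R2.
R3 ← R3 / (13/20).
R1 ← R1 − 21/10·R3.
R2 ← R2 + 9/10·R3.
R4 ← R4 − 13/10·R3.
Rank is 3 with 4 unknowns, leaving u free.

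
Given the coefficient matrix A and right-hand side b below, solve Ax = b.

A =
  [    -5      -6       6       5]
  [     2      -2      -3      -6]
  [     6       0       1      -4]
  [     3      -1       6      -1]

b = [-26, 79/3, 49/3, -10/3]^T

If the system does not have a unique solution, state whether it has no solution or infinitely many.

Row-reduce the augmented matrix:
R1 ← R1 / (-5).
R2 ← R2 − 2·R1.
R3 ← R3 − 6·R1.
R4 ← R4 − 3·R1.
R2 ← R2 / (-22/5).
R1 ← R1 − 6/5·R2.
R3 ← R3 + 36/5·R2.
R4 ← R4 + 23/5·R2.
R3 ← R3 / (101/11).
R1 ← R1 + 15/11·R3.
R2 ← R2 − 3/22·R3.
R4 ← R4 − 225/22·R3.
R4 ← R4 / (-337/101).
R1 ← R1 + 83/101·R4.
R2 ← R2 − 79/101·R4.
R3 ← R3 − 94/101·R4.
Reading off the reduced rows gives x_1 = 1, x_2 = -2/3, x_3 = -5/3, x_4 = -3.

x_1 = 1, x_2 = -2/3, x_3 = -5/3, x_4 = -3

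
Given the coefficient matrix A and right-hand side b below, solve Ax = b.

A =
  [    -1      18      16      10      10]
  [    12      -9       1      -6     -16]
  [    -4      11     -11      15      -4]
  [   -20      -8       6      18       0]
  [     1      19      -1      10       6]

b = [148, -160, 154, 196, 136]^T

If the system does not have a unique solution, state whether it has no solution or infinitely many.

x_1 = -6, x_2 = 4, x_3 = 0, x_4 = 6, x_5 = 1

Row-reduce the augmented matrix:
R1 ← R1 / (-1).
R2 ← R2 − 12·R1.
R3 ← R3 + 4·R1.
R4 ← R4 + 20·R1.
R5 ← R5 − 1·R1.
R2 ← R2 / (207).
R1 ← R1 + 18·R2.
R3 ← R3 + 61·R2.
R4 ← R4 + 368·R2.
R5 ← R5 − 37·R2.
R3 ← R3 / (-3752/207).
R1 ← R1 − 18/23·R3.
R2 ← R2 − 193/207·R3.
R4 ← R4 − 262/9·R3.
R5 ← R5 + 4036/207·R3.
R4 ← R4 / (64665/1876).
R1 ← R1 − 533/1876·R4.
R2 ← R2 − 3725/3752·R4.
R3 ← R3 + 1779/3752·R4.
R5 ← R5 + 9025/938·R4.
R5 ← R5 / (752/479).
R1 ← R1 + 590/479·R5.
R2 ← R2 − 416/479·R5.
R3 ← R3 − 112/479·R5.
R4 ← R4 + 508/479·R5.
Reading off the reduced rows gives x_1 = -6, x_2 = 4, x_3 = 0, x_4 = 6, x_5 = 1.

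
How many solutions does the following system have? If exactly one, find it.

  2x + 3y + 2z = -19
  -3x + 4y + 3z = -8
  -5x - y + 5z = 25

x = -3, y = -5, z = 1

Row-reduce the augmented matrix:
R1 ← R1 / (2).
R2 ← R2 + 3·R1.
R3 ← R3 + 5·R1.
R2 ← R2 / (17/2).
R1 ← R1 − 3/2·R2.
R3 ← R3 − 13/2·R2.
R3 ← R3 / (92/17).
R1 ← R1 + 1/17·R3.
R2 ← R2 − 12/17·R3.
Reading off the reduced rows gives x = -3, y = -5, z = 1.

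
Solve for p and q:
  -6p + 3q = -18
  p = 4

Row-reduce the augmented matrix:
R1 ← R1 / (-6).
R2 ← R2 − 1·R1.
R2 ← R2 / (1/2).
R1 ← R1 + 1/2·R2.
Reading off the reduced rows gives p = 4, q = 2.

p = 4, q = 2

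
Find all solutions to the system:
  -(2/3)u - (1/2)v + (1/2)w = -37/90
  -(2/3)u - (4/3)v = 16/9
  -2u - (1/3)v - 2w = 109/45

u = 2/3, v = -5/3, w = -8/5

Row-reduce the augmented matrix:
R1 ← R1 / (-2/3).
R2 ← R2 + 2/3·R1.
R3 ← R3 + 2·R1.
R2 ← R2 / (-5/6).
R1 ← R1 − 3/4·R2.
R3 ← R3 − 7/6·R2.
R3 ← R3 / (-21/5).
R1 ← R1 + 6/5·R3.
R2 ← R2 − 3/5·R3.
Reading off the reduced rows gives u = 2/3, v = -5/3, w = -8/5.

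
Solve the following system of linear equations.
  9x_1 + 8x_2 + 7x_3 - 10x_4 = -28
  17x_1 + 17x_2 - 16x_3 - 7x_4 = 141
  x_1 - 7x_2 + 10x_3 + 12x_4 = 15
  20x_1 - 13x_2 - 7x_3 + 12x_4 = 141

Row-reduce the augmented matrix:
R1 ← R1 / (9).
R2 ← R2 − 17·R1.
R3 ← R3 − 1·R1.
R4 ← R4 − 20·R1.
R2 ← R2 / (17/9).
R1 ← R1 − 8/9·R2.
R3 ← R3 + 71/9·R2.
R4 ← R4 + 277/9·R2.
R3 ← R3 / (-1918/17).
R1 ← R1 − 247/17·R3.
R2 ← R2 + 263/17·R3.
R4 ← R4 + 8478/17·R3.
R4 ← R4 / (-47464/959).
R1 ← R1 − 2641/1918·R4.
R2 ← R2 + 4435/1918·R4.
R3 ← R3 + 1067/1918·R4.
Reading off the reduced rows gives x_1 = 4, x_2 = 3, x_3 = -4, x_4 = 6.

x_1 = 4, x_2 = 3, x_3 = -4, x_4 = 6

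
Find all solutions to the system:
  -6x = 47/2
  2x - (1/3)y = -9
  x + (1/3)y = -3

no solution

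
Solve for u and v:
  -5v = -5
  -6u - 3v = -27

Row-reduce the augmented matrix:
Swap R1 and R2.
R1 ← R1 / (-6).
R2 ← R2 / (-5).
R1 ← R1 − 1/2·R2.
Reading off the reduced rows gives u = 4, v = 1.

u = 4, v = 1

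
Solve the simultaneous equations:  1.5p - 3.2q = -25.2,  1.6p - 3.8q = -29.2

p = -4, q = 6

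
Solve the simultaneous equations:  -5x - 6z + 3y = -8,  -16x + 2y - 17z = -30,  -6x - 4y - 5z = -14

infinitely many solutions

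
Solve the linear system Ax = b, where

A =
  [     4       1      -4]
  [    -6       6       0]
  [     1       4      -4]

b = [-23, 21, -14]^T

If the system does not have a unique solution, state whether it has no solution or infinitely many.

no solution

Row-reduce:
R1 ← R1 / (4).
R2 ← R2 + 6·R1.
R3 ← R3 − 1·R1.
R2 ← R2 / (15/2).
R1 ← R1 − 1/4·R2.
R3 ← R3 − 15/4·R2.
Row 3 reduces to 0 = -3/2, a contradiction. The system is inconsistent.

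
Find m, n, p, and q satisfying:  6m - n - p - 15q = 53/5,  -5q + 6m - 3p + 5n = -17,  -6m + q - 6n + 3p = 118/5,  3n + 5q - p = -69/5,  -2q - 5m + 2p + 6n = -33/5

m = -1, n = -13/5, p = 1, q = -1

Row-reduce the augmented matrix:
R1 ← R1 / (6).
R2 ← R2 − 6·R1.
R3 ← R3 + 6·R1.
R5 ← R5 + 5·R1.
R2 ← R2 / (6).
R1 ← R1 + 1/6·R2.
R3 ← R3 + 7·R2.
R4 ← R4 − 3·R2.
R5 ← R5 − 31/6·R2.
R3 ← R3 / (-1/3).
R1 ← R1 + 2/9·R3.
R2 ← R2 + 1/3·R3.
R5 ← R5 − 26/9·R3.
Swap R4 and R5.
R4 ← R4 / (-130/3).
R1 ← R1 + 2/3·R4.
R2 ← R2 − 4·R4.
R3 ← R3 − 7·R4.
R5 reduces to 0 = 0, so the extra equation is consistent.
Reading off the reduced rows gives m = -1, n = -13/5, p = 1, q = -1.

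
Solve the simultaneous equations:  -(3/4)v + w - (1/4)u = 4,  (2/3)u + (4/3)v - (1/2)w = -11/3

Row-reduce:
R1 ← R1 / (-1/4).
R2 ← R2 − 2/3·R1.
R2 ← R2 / (-2/3).
R1 ← R1 − 3·R2.
Rank is 2 with 3 unknowns, leaving w free.

infinitely many solutions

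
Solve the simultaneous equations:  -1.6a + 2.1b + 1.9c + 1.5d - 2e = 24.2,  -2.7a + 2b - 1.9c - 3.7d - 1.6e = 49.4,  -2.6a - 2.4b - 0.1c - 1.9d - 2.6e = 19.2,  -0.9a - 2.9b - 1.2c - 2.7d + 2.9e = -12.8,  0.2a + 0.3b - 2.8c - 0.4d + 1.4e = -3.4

Row-reduce the augmented matrix:
R1 ← R1 / (-8/5).
R2 ← R2 + 27/10·R1.
R3 ← R3 + 13/5·R1.
R4 ← R4 + 9/10·R1.
R5 ← R5 − 1/5·R1.
R2 ← R2 / (-247/160).
R1 ← R1 + 21/16·R2.
R3 ← R3 + 93/16·R2.
R4 ← R4 + 653/160·R2.
R5 ← R5 − 9/16·R2.
R3 ← R3 / (417/26).
R1 ← R1 − 41/13·R3.
R2 ← R2 − 43/13·R3.
R4 ← R4 − 146/13·R3.
R5 ← R5 + 115/26·R3.
R4 ← R4 / (-385/834).
R1 ← R1 − 23756/39615·R4.
R2 ← R2 − 3658/39615·R4.
R3 ← R3 − 47237/39615·R4.
R5 ← R5 − 110569/39615·R4.
R5 ← R5 / (565333/26125).
R1 ← R1 − 144942/26125·R5.
R2 ← R2 − 21056/26125·R5.
R3 ← R3 − 230209/26125·R5.
R4 ← R4 + 2119/275·R5.
Reading off the reduced rows gives a = -6, b = 6, c = 0, d = -4, e = -4.

a = -6, b = 6, c = 0, d = -4, e = -4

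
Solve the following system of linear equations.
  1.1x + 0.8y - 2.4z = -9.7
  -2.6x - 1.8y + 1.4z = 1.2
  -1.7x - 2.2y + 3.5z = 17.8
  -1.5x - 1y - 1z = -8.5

Row-reduce the augmented matrix:
R1 ← R1 / (11/10).
R2 ← R2 + 13/5·R1.
R3 ← R3 + 17/10·R1.
R4 ← R4 + 3/2·R1.
R2 ← R2 / (1/11).
R1 ← R1 − 8/11·R2.
R3 ← R3 + 53/55·R2.
R4 ← R4 − 1/11·R2.
R3 ← R3 / (-91/2).
R1 ← R1 − 32·R3.
R2 ← R2 + 47·R3.
R4 reduces to 0 = 0, so the extra equation is consistent.
Reading off the reduced rows gives x = 5, y = -4, z = 5.

x = 5, y = -4, z = 5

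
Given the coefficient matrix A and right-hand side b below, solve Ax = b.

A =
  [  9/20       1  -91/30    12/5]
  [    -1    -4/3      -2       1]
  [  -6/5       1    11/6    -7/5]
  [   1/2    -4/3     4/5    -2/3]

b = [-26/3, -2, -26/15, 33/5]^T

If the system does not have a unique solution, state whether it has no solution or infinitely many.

no solution

Row-reduce:
R1 ← R1 / (9/20).
R2 ← R2 + 1·R1.
R3 ← R3 + 6/5·R1.
R4 ← R4 − 1/2·R1.
R2 ← R2 / (8/9).
R1 ← R1 − 20/9·R2.
R3 ← R3 − 11/3·R2.
R4 ← R4 + 22/9·R2.
R3 ← R3 / (149/5).
R1 ← R1 − 136/9·R3.
R2 ← R2 + 59/6·R3.
R4 ← R4 + 298/15·R3.
Row 4 reduces to 0 = -1/3, a contradiction. The system is inconsistent.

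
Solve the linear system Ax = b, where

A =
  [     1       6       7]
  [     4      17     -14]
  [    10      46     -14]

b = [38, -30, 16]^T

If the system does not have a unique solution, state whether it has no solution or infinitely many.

Row-reduce:
R2 ← R2 − 4·R1.
R3 ← R3 − 10·R1.
R2 ← R2 / (-7).
R1 ← R1 − 6·R2.
R3 ← R3 + 14·R2.
Rank is 2 with 3 unknowns, leaving x_3 free.

infinitely many solutions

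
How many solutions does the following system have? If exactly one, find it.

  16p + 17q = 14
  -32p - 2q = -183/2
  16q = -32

no solution

Row-reduce:
R1 ← R1 / (16).
R2 ← R2 + 32·R1.
R2 ← R2 / (32).
R1 ← R1 − 17/16·R2.
R3 ← R3 − 16·R2.
Row 3 reduces to 0 = -1/4, a contradiction. The system is inconsistent.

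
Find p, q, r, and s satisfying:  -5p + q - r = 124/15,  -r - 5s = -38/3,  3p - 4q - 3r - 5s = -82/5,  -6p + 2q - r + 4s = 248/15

p = -8/3, q = -12/5, r = 8/3, s = 2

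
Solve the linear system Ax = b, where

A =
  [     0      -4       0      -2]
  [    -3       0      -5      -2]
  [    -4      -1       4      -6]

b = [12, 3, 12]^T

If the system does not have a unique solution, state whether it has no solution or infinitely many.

infinitely many solutions

Row-reduce:
Swap R1 and R2.
R1 ← R1 / (-3).
R3 ← R3 + 4·R1.
R2 ← R2 / (-4).
R3 ← R3 + 1·R2.
R3 ← R3 / (32/3).
R1 ← R1 − 5/3·R3.
Rank is 3 with 4 unknowns, leaving x_4 free.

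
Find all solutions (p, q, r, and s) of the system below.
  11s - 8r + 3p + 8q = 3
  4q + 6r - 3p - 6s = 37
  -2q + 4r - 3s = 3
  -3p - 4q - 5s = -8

Row-reduce:
R1 ← R1 / (3).
R2 ← R2 + 3·R1.
R4 ← R4 + 3·R1.
R2 ← R2 / (12).
R1 ← R1 − 8/3·R2.
R3 ← R3 + 2·R2.
R4 ← R4 − 4·R2.
R3 ← R3 / (11/3).
R1 ← R1 + 20/9·R3.
R2 ← R2 + 1/6·R3.
R4 ← R4 + 22/3·R3.
Row 4 reduces to 0 = 1, a contradiction. The system is inconsistent.

no solution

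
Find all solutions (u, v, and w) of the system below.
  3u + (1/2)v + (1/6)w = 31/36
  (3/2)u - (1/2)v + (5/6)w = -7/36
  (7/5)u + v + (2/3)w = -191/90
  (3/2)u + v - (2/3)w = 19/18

Row-reduce the augmented matrix:
R1 ← R1 / (3).
R2 ← R2 − 3/2·R1.
R3 ← R3 − 7/5·R1.
R4 ← R4 − 3/2·R1.
R2 ← R2 / (-3/4).
R1 ← R1 − 1/6·R2.
R3 ← R3 − 23/30·R2.
R4 ← R4 − 3/4·R2.
R3 ← R3 / (61/45).
R1 ← R1 − 2/9·R3.
R2 ← R2 + 1·R3.
R4 reduces to 0 = 0, so the extra equation is consistent.
Reading off the reduced rows gives u = 2/3, v = -3/2, w = -7/3.

u = 2/3, v = -3/2, w = -7/3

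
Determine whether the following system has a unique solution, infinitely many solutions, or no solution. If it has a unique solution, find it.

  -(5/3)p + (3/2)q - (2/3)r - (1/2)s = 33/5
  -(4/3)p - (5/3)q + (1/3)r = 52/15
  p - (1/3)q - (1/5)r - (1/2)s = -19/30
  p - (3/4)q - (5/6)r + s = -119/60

p = -13/5, q = -3/5, r = -3, s = -7/3

Row-reduce the augmented matrix:
R1 ← R1 / (-5/3).
R2 ← R2 + 4/3·R1.
R3 ← R3 − 1·R1.
R4 ← R4 − 1·R1.
R2 ← R2 / (-43/15).
R1 ← R1 + 9/10·R2.
R3 ← R3 − 17/30·R2.
R4 ← R4 − 3/20·R2.
R3 ← R3 / (-553/1290).
R1 ← R1 − 11/86·R3.
R2 ← R2 + 13/43·R3.
R4 ← R4 + 613/516·R3.
R4 ← R4 / (3007/1106).
R1 ← R1 + 45/1106·R4.
R2 ← R2 − 204/553·R4.
R3 ← R3 − 930/553·R4.
Reading off the reduced rows gives p = -13/5, q = -3/5, r = -3, s = -7/3.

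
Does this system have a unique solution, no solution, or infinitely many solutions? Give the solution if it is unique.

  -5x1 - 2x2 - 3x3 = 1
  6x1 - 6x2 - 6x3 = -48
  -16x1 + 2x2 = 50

Row-reduce:
R1 ← R1 / (-5).
R2 ← R2 − 6·R1.
R3 ← R3 + 16·R1.
R2 ← R2 / (-42/5).
R1 ← R1 − 2/5·R2.
R3 ← R3 − 42/5·R2.
Rank is 2 with 3 unknowns, leaving x3 free.

infinitely many solutions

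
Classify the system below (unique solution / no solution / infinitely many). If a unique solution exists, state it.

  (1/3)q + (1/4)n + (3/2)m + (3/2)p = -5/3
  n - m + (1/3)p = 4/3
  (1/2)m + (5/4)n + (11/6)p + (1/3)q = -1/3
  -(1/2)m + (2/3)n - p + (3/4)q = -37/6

Row-reduce:
R1 ← R1 / (3/2).
R2 ← R2 + 1·R1.
R3 ← R3 − 1/2·R1.
R4 ← R4 + 1/2·R1.
R2 ← R2 / (7/6).
R1 ← R1 − 1/6·R2.
R3 ← R3 − 7/6·R2.
R4 ← R4 − 3/4·R2.
Swap R3 and R4.
R3 ← R3 / (-19/14).
R1 ← R1 − 17/21·R3.
R2 ← R2 − 8/7·R3.
Rank is 3 with 4 unknowns, leaving q free.

infinitely many solutions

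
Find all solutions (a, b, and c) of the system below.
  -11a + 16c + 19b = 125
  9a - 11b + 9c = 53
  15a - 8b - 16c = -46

a = 6, b = 5, c = 6

Row-reduce the augmented matrix:
R1 ← R1 / (-11).
R2 ← R2 − 9·R1.
R3 ← R3 − 15·R1.
R2 ← R2 / (50/11).
R1 ← R1 + 19/11·R2.
R3 ← R3 − 197/11·R2.
R3 ← R3 / (-4061/50).
R1 ← R1 − 347/50·R3.
R2 ← R2 − 243/50·R3.
Reading off the reduced rows gives a = 6, b = 5, c = 6.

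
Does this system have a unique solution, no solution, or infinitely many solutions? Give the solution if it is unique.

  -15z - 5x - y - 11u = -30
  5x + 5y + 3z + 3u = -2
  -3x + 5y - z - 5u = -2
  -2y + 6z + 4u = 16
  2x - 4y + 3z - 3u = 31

Row-reduce the augmented matrix:
R1 ← R1 / (-5).
R2 ← R2 − 5·R1.
R3 ← R3 + 3·R1.
R5 ← R5 − 2·R1.
R2 ← R2 / (4).
R1 ← R1 − 1/5·R2.
R3 ← R3 − 28/5·R2.
R4 ← R4 + 2·R2.
R5 ← R5 + 22/5·R2.
R3 ← R3 / (124/5).
R1 ← R1 − 18/5·R3.
R2 ← R2 + 3·R3.
R5 ← R5 + 81/5·R3.
Swap R4 and R5.
R4 ← R4 / (-243/31).
R1 ← R1 − 23/31·R4.
R2 ← R2 + 14/31·R4.
R3 ← R3 − 16/31·R4.
R5 reduces to 0 = 0, so the extra equation is consistent.
Reading off the reduced rows gives x = 1, y = -2, z = 4, u = -3.

x = 1, y = -2, z = 4, u = -3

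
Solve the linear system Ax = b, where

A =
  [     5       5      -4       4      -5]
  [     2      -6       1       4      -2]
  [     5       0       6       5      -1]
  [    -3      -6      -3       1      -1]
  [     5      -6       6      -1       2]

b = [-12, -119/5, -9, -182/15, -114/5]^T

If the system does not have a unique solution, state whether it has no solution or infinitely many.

Row-reduce the augmented matrix:
R1 ← R1 / (5).
R2 ← R2 − 2·R1.
R3 ← R3 − 5·R1.
R4 ← R4 + 3·R1.
R5 ← R5 − 5·R1.
R2 ← R2 / (-8).
R1 ← R1 − 1·R2.
R3 ← R3 + 5·R2.
R4 ← R4 + 3·R2.
R5 ← R5 + 11·R2.
R3 ← R3 / (67/8).
R1 ← R1 + 19/40·R3.
R2 ← R2 + 13/40·R3.
R4 ← R4 + 51/8·R3.
R5 ← R5 − 257/40·R3.
R4 ← R4 / (142/67).
R1 ← R1 − 359/335·R4.
R2 ← R2 + 107/335·R4.
R3 ← R3 + 4/67·R4.
R5 ← R5 + 2652/335·R4.
R5 ← R5 / (129/355).
R1 ← R1 + 103/355·R5.
R2 ← R2 − 4/355·R5.
R3 ← R3 − 32/71·R5.
R4 ← R4 + 32/71·R5.
Reading off the reduced rows gives x_1 = -3, x_2 = 14/5, x_3 = 1, x_4 = 1/3, x_5 = 5/3.

x_1 = -3, x_2 = 14/5, x_3 = 1, x_4 = 1/3, x_5 = 5/3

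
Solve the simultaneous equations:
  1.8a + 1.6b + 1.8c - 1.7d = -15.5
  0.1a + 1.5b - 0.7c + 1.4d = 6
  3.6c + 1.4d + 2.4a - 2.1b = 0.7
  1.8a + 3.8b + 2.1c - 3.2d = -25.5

Row-reduce the augmented matrix:
R1 ← R1 / (9/5).
R2 ← R2 − 1/10·R1.
R3 ← R3 − 12/5·R1.
R4 ← R4 − 9/5·R1.
R2 ← R2 / (127/90).
R1 ← R1 − 8/9·R2.
R3 ← R3 + 127/30·R2.
R4 ← R4 − 11/5·R2.
R3 ← R3 / (-6/5).
R1 ← R1 − 191/127·R3.
R2 ← R2 + 72/127·R3.
R4 ← R4 − 393/254·R3.
R4 ← R4 / (67853/10160).
R1 ← R1 − 25385/3048·R4.
R2 ← R2 + 709/254·R4.
R3 ← R3 + 163/24·R4.
Reading off the reduced rows gives a = -2, b = -1, c = -1, d = 5.

a = -2, b = -1, c = -1, d = 5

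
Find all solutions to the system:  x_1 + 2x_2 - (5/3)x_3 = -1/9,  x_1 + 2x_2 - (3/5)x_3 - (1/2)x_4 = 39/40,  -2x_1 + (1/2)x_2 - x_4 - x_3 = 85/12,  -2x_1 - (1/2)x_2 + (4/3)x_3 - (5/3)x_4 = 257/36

Row-reduce the augmented matrix:
R2 ← R2 − 1·R1.
R3 ← R3 + 2·R1.
R4 ← R4 + 2·R1.
Swap R2 and R3.
R2 ← R2 / (9/2).
R1 ← R1 − 2·R2.
R4 ← R4 − 7/2·R2.
R3 ← R3 / (16/15).
R1 ← R1 − 7/27·R3.
R2 ← R2 + 26/27·R3.
R4 ← R4 − 37/27·R3.
R4 ← R4 / (-71/288).
R1 ← R1 − 163/288·R4.
R2 ← R2 + 97/144·R4.
R3 ← R3 + 15/32·R4.
Reading off the reduced rows gives x_1 = -3, x_2 = 2, x_3 = 2/3, x_4 = -3/4.

x_1 = -3, x_2 = 2, x_3 = 2/3, x_4 = -3/4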